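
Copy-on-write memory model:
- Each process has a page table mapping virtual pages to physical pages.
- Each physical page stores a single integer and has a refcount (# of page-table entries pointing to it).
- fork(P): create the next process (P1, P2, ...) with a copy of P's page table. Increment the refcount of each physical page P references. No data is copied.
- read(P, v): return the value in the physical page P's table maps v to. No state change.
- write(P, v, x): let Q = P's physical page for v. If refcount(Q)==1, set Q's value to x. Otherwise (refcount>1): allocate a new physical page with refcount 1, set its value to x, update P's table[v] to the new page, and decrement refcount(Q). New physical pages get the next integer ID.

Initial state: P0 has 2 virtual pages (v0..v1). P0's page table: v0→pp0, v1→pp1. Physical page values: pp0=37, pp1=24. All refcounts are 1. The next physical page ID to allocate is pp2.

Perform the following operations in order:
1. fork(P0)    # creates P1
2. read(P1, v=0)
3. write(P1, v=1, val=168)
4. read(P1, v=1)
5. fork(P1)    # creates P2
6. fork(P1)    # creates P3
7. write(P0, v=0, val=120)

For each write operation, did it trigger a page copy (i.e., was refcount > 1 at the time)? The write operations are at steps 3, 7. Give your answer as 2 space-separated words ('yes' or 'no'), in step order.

Op 1: fork(P0) -> P1. 2 ppages; refcounts: pp0:2 pp1:2
Op 2: read(P1, v0) -> 37. No state change.
Op 3: write(P1, v1, 168). refcount(pp1)=2>1 -> COPY to pp2. 3 ppages; refcounts: pp0:2 pp1:1 pp2:1
Op 4: read(P1, v1) -> 168. No state change.
Op 5: fork(P1) -> P2. 3 ppages; refcounts: pp0:3 pp1:1 pp2:2
Op 6: fork(P1) -> P3. 3 ppages; refcounts: pp0:4 pp1:1 pp2:3
Op 7: write(P0, v0, 120). refcount(pp0)=4>1 -> COPY to pp3. 4 ppages; refcounts: pp0:3 pp1:1 pp2:3 pp3:1

yes yes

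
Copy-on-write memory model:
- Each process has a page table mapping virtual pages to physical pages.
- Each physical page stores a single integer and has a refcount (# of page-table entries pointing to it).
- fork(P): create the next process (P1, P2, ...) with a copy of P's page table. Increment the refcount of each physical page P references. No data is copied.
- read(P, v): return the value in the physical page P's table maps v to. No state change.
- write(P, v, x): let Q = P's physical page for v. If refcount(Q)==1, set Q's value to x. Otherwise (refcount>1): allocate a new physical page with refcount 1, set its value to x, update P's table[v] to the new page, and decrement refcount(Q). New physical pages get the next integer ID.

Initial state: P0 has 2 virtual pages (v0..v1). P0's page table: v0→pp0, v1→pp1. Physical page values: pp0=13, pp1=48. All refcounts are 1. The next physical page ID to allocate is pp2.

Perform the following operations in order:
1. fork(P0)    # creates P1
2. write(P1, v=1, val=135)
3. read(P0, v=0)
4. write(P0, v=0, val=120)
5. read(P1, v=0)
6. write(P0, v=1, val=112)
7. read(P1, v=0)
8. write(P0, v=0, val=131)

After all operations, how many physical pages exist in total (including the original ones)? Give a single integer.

Answer: 4

Derivation:
Op 1: fork(P0) -> P1. 2 ppages; refcounts: pp0:2 pp1:2
Op 2: write(P1, v1, 135). refcount(pp1)=2>1 -> COPY to pp2. 3 ppages; refcounts: pp0:2 pp1:1 pp2:1
Op 3: read(P0, v0) -> 13. No state change.
Op 4: write(P0, v0, 120). refcount(pp0)=2>1 -> COPY to pp3. 4 ppages; refcounts: pp0:1 pp1:1 pp2:1 pp3:1
Op 5: read(P1, v0) -> 13. No state change.
Op 6: write(P0, v1, 112). refcount(pp1)=1 -> write in place. 4 ppages; refcounts: pp0:1 pp1:1 pp2:1 pp3:1
Op 7: read(P1, v0) -> 13. No state change.
Op 8: write(P0, v0, 131). refcount(pp3)=1 -> write in place. 4 ppages; refcounts: pp0:1 pp1:1 pp2:1 pp3:1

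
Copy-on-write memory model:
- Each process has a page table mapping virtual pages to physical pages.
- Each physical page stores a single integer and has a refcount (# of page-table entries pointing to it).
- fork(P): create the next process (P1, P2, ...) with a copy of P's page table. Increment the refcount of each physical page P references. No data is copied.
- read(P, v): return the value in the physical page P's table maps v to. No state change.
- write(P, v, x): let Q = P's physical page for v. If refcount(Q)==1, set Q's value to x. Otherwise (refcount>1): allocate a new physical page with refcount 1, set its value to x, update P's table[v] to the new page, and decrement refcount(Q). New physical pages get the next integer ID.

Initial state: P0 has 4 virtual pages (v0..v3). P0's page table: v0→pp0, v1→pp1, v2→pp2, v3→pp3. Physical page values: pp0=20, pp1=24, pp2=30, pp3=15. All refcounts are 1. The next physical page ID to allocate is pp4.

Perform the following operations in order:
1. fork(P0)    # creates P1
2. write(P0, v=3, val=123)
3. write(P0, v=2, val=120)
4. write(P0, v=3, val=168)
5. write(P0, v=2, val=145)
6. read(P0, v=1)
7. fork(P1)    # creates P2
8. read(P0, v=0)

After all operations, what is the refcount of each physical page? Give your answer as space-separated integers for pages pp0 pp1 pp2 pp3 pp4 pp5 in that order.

Op 1: fork(P0) -> P1. 4 ppages; refcounts: pp0:2 pp1:2 pp2:2 pp3:2
Op 2: write(P0, v3, 123). refcount(pp3)=2>1 -> COPY to pp4. 5 ppages; refcounts: pp0:2 pp1:2 pp2:2 pp3:1 pp4:1
Op 3: write(P0, v2, 120). refcount(pp2)=2>1 -> COPY to pp5. 6 ppages; refcounts: pp0:2 pp1:2 pp2:1 pp3:1 pp4:1 pp5:1
Op 4: write(P0, v3, 168). refcount(pp4)=1 -> write in place. 6 ppages; refcounts: pp0:2 pp1:2 pp2:1 pp3:1 pp4:1 pp5:1
Op 5: write(P0, v2, 145). refcount(pp5)=1 -> write in place. 6 ppages; refcounts: pp0:2 pp1:2 pp2:1 pp3:1 pp4:1 pp5:1
Op 6: read(P0, v1) -> 24. No state change.
Op 7: fork(P1) -> P2. 6 ppages; refcounts: pp0:3 pp1:3 pp2:2 pp3:2 pp4:1 pp5:1
Op 8: read(P0, v0) -> 20. No state change.

Answer: 3 3 2 2 1 1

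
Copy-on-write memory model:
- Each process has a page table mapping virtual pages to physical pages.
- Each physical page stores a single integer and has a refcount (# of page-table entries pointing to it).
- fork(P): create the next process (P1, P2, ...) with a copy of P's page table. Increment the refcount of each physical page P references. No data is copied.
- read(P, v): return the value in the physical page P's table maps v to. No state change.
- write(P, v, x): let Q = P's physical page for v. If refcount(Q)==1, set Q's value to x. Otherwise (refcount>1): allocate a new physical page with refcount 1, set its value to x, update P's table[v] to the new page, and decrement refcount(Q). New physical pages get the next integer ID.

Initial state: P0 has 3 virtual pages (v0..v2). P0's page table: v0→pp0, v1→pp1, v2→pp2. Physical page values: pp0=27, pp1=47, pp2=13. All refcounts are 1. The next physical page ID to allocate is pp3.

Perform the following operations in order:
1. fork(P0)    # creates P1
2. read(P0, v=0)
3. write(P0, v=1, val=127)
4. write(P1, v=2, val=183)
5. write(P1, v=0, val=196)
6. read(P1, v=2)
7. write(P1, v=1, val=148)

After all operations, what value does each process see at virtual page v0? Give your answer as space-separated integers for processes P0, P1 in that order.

Answer: 27 196

Derivation:
Op 1: fork(P0) -> P1. 3 ppages; refcounts: pp0:2 pp1:2 pp2:2
Op 2: read(P0, v0) -> 27. No state change.
Op 3: write(P0, v1, 127). refcount(pp1)=2>1 -> COPY to pp3. 4 ppages; refcounts: pp0:2 pp1:1 pp2:2 pp3:1
Op 4: write(P1, v2, 183). refcount(pp2)=2>1 -> COPY to pp4. 5 ppages; refcounts: pp0:2 pp1:1 pp2:1 pp3:1 pp4:1
Op 5: write(P1, v0, 196). refcount(pp0)=2>1 -> COPY to pp5. 6 ppages; refcounts: pp0:1 pp1:1 pp2:1 pp3:1 pp4:1 pp5:1
Op 6: read(P1, v2) -> 183. No state change.
Op 7: write(P1, v1, 148). refcount(pp1)=1 -> write in place. 6 ppages; refcounts: pp0:1 pp1:1 pp2:1 pp3:1 pp4:1 pp5:1
P0: v0 -> pp0 = 27
P1: v0 -> pp5 = 196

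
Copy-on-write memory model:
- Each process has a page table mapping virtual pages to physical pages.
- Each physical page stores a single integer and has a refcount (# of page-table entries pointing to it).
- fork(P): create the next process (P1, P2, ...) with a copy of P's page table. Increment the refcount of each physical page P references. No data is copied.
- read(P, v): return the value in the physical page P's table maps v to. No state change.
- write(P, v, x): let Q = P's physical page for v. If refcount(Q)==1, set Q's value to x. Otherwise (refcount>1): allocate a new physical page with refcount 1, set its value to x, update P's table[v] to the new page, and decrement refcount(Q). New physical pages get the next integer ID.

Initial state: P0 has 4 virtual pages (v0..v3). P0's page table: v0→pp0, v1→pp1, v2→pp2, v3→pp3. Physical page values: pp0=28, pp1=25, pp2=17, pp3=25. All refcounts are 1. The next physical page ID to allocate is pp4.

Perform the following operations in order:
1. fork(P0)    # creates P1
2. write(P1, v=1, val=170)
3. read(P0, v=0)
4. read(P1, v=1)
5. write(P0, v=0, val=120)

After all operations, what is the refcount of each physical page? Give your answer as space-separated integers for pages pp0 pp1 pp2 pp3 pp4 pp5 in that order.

Answer: 1 1 2 2 1 1

Derivation:
Op 1: fork(P0) -> P1. 4 ppages; refcounts: pp0:2 pp1:2 pp2:2 pp3:2
Op 2: write(P1, v1, 170). refcount(pp1)=2>1 -> COPY to pp4. 5 ppages; refcounts: pp0:2 pp1:1 pp2:2 pp3:2 pp4:1
Op 3: read(P0, v0) -> 28. No state change.
Op 4: read(P1, v1) -> 170. No state change.
Op 5: write(P0, v0, 120). refcount(pp0)=2>1 -> COPY to pp5. 6 ppages; refcounts: pp0:1 pp1:1 pp2:2 pp3:2 pp4:1 pp5:1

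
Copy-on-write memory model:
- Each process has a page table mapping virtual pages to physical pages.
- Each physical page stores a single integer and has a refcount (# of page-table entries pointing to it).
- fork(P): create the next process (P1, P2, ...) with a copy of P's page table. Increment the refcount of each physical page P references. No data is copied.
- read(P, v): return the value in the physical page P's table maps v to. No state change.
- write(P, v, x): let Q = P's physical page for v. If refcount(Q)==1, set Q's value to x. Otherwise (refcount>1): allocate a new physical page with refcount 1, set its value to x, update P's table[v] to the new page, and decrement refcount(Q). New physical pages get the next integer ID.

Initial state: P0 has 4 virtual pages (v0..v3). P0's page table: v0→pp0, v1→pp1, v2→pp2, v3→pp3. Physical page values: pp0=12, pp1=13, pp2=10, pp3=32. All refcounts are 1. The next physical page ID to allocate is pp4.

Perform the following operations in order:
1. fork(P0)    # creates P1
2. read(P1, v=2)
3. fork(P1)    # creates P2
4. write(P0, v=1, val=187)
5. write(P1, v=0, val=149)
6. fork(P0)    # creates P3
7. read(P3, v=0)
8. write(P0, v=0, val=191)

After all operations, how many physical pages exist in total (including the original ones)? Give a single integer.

Answer: 7

Derivation:
Op 1: fork(P0) -> P1. 4 ppages; refcounts: pp0:2 pp1:2 pp2:2 pp3:2
Op 2: read(P1, v2) -> 10. No state change.
Op 3: fork(P1) -> P2. 4 ppages; refcounts: pp0:3 pp1:3 pp2:3 pp3:3
Op 4: write(P0, v1, 187). refcount(pp1)=3>1 -> COPY to pp4. 5 ppages; refcounts: pp0:3 pp1:2 pp2:3 pp3:3 pp4:1
Op 5: write(P1, v0, 149). refcount(pp0)=3>1 -> COPY to pp5. 6 ppages; refcounts: pp0:2 pp1:2 pp2:3 pp3:3 pp4:1 pp5:1
Op 6: fork(P0) -> P3. 6 ppages; refcounts: pp0:3 pp1:2 pp2:4 pp3:4 pp4:2 pp5:1
Op 7: read(P3, v0) -> 12. No state change.
Op 8: write(P0, v0, 191). refcount(pp0)=3>1 -> COPY to pp6. 7 ppages; refcounts: pp0:2 pp1:2 pp2:4 pp3:4 pp4:2 pp5:1 pp6:1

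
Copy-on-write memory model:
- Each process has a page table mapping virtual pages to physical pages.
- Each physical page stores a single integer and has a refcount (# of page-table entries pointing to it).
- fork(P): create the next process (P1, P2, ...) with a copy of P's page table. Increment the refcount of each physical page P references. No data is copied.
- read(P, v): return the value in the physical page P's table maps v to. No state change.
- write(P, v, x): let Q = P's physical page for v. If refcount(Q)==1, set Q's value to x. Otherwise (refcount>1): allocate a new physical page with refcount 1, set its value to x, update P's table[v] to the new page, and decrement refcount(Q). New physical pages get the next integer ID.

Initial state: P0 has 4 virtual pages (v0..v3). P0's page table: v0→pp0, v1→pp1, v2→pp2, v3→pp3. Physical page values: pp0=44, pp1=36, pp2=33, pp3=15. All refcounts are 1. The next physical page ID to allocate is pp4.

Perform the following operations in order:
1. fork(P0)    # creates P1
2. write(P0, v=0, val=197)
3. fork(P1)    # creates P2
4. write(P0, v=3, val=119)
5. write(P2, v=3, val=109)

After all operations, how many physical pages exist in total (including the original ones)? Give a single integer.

Op 1: fork(P0) -> P1. 4 ppages; refcounts: pp0:2 pp1:2 pp2:2 pp3:2
Op 2: write(P0, v0, 197). refcount(pp0)=2>1 -> COPY to pp4. 5 ppages; refcounts: pp0:1 pp1:2 pp2:2 pp3:2 pp4:1
Op 3: fork(P1) -> P2. 5 ppages; refcounts: pp0:2 pp1:3 pp2:3 pp3:3 pp4:1
Op 4: write(P0, v3, 119). refcount(pp3)=3>1 -> COPY to pp5. 6 ppages; refcounts: pp0:2 pp1:3 pp2:3 pp3:2 pp4:1 pp5:1
Op 5: write(P2, v3, 109). refcount(pp3)=2>1 -> COPY to pp6. 7 ppages; refcounts: pp0:2 pp1:3 pp2:3 pp3:1 pp4:1 pp5:1 pp6:1

Answer: 7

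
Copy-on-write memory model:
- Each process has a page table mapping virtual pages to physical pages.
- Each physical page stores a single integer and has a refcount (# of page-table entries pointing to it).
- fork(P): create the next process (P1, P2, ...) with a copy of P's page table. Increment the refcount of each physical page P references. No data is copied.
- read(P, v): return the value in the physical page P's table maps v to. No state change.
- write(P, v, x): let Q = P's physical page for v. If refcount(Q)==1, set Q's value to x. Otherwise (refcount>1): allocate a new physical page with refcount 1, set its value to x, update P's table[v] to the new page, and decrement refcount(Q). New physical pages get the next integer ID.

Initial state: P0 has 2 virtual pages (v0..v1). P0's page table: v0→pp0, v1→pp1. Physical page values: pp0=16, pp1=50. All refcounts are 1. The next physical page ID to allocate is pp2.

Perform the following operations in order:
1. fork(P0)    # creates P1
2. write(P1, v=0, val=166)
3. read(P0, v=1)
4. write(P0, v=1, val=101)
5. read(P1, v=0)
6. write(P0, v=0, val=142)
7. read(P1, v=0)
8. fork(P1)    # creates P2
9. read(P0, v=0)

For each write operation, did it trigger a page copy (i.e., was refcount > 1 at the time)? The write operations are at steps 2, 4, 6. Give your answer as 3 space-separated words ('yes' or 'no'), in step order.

Op 1: fork(P0) -> P1. 2 ppages; refcounts: pp0:2 pp1:2
Op 2: write(P1, v0, 166). refcount(pp0)=2>1 -> COPY to pp2. 3 ppages; refcounts: pp0:1 pp1:2 pp2:1
Op 3: read(P0, v1) -> 50. No state change.
Op 4: write(P0, v1, 101). refcount(pp1)=2>1 -> COPY to pp3. 4 ppages; refcounts: pp0:1 pp1:1 pp2:1 pp3:1
Op 5: read(P1, v0) -> 166. No state change.
Op 6: write(P0, v0, 142). refcount(pp0)=1 -> write in place. 4 ppages; refcounts: pp0:1 pp1:1 pp2:1 pp3:1
Op 7: read(P1, v0) -> 166. No state change.
Op 8: fork(P1) -> P2. 4 ppages; refcounts: pp0:1 pp1:2 pp2:2 pp3:1
Op 9: read(P0, v0) -> 142. No state change.

yes yes no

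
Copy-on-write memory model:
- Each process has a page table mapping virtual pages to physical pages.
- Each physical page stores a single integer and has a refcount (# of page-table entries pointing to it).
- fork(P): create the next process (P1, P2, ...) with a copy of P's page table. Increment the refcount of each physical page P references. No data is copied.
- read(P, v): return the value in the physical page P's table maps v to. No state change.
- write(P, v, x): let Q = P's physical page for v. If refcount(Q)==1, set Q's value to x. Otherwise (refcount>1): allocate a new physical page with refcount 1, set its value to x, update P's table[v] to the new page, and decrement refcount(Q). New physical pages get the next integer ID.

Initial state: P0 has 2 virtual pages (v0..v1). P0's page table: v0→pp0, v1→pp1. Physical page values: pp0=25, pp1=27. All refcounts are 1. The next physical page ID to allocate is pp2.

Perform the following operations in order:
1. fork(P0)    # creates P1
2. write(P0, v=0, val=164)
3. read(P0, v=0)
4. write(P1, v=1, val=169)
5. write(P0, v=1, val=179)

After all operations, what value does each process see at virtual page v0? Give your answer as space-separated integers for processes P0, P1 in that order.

Answer: 164 25

Derivation:
Op 1: fork(P0) -> P1. 2 ppages; refcounts: pp0:2 pp1:2
Op 2: write(P0, v0, 164). refcount(pp0)=2>1 -> COPY to pp2. 3 ppages; refcounts: pp0:1 pp1:2 pp2:1
Op 3: read(P0, v0) -> 164. No state change.
Op 4: write(P1, v1, 169). refcount(pp1)=2>1 -> COPY to pp3. 4 ppages; refcounts: pp0:1 pp1:1 pp2:1 pp3:1
Op 5: write(P0, v1, 179). refcount(pp1)=1 -> write in place. 4 ppages; refcounts: pp0:1 pp1:1 pp2:1 pp3:1
P0: v0 -> pp2 = 164
P1: v0 -> pp0 = 25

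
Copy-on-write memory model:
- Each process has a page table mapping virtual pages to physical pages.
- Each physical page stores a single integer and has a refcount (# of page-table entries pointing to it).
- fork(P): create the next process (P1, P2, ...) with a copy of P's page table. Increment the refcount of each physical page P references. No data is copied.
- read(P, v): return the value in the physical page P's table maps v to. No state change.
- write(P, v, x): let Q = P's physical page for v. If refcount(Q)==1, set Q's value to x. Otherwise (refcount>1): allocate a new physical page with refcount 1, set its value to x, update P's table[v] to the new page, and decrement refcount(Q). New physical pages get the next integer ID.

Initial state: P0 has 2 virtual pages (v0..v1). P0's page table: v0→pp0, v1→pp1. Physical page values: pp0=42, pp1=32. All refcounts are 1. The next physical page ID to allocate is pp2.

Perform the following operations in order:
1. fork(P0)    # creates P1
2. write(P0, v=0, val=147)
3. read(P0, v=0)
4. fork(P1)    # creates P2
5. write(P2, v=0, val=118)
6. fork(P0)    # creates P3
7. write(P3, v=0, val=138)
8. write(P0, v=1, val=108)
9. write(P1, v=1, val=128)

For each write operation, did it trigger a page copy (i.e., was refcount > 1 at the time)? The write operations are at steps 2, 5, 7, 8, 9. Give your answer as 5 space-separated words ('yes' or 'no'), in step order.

Op 1: fork(P0) -> P1. 2 ppages; refcounts: pp0:2 pp1:2
Op 2: write(P0, v0, 147). refcount(pp0)=2>1 -> COPY to pp2. 3 ppages; refcounts: pp0:1 pp1:2 pp2:1
Op 3: read(P0, v0) -> 147. No state change.
Op 4: fork(P1) -> P2. 3 ppages; refcounts: pp0:2 pp1:3 pp2:1
Op 5: write(P2, v0, 118). refcount(pp0)=2>1 -> COPY to pp3. 4 ppages; refcounts: pp0:1 pp1:3 pp2:1 pp3:1
Op 6: fork(P0) -> P3. 4 ppages; refcounts: pp0:1 pp1:4 pp2:2 pp3:1
Op 7: write(P3, v0, 138). refcount(pp2)=2>1 -> COPY to pp4. 5 ppages; refcounts: pp0:1 pp1:4 pp2:1 pp3:1 pp4:1
Op 8: write(P0, v1, 108). refcount(pp1)=4>1 -> COPY to pp5. 6 ppages; refcounts: pp0:1 pp1:3 pp2:1 pp3:1 pp4:1 pp5:1
Op 9: write(P1, v1, 128). refcount(pp1)=3>1 -> COPY to pp6. 7 ppages; refcounts: pp0:1 pp1:2 pp2:1 pp3:1 pp4:1 pp5:1 pp6:1

yes yes yes yes yes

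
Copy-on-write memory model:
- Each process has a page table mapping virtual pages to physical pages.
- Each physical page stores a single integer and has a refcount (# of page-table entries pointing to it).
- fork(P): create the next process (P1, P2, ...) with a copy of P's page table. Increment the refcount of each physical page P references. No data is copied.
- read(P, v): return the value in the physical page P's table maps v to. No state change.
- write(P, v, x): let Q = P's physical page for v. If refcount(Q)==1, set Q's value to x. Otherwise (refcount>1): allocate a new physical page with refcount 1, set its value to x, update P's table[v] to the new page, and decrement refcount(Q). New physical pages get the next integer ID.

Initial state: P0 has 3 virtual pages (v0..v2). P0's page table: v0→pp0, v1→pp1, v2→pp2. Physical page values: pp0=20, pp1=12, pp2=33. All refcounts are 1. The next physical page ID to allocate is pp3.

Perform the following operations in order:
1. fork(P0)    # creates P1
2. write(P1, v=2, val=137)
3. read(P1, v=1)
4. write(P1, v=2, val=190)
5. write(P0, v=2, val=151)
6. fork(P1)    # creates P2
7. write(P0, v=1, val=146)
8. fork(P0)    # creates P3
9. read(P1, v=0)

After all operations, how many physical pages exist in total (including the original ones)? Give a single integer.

Op 1: fork(P0) -> P1. 3 ppages; refcounts: pp0:2 pp1:2 pp2:2
Op 2: write(P1, v2, 137). refcount(pp2)=2>1 -> COPY to pp3. 4 ppages; refcounts: pp0:2 pp1:2 pp2:1 pp3:1
Op 3: read(P1, v1) -> 12. No state change.
Op 4: write(P1, v2, 190). refcount(pp3)=1 -> write in place. 4 ppages; refcounts: pp0:2 pp1:2 pp2:1 pp3:1
Op 5: write(P0, v2, 151). refcount(pp2)=1 -> write in place. 4 ppages; refcounts: pp0:2 pp1:2 pp2:1 pp3:1
Op 6: fork(P1) -> P2. 4 ppages; refcounts: pp0:3 pp1:3 pp2:1 pp3:2
Op 7: write(P0, v1, 146). refcount(pp1)=3>1 -> COPY to pp4. 5 ppages; refcounts: pp0:3 pp1:2 pp2:1 pp3:2 pp4:1
Op 8: fork(P0) -> P3. 5 ppages; refcounts: pp0:4 pp1:2 pp2:2 pp3:2 pp4:2
Op 9: read(P1, v0) -> 20. No state change.

Answer: 5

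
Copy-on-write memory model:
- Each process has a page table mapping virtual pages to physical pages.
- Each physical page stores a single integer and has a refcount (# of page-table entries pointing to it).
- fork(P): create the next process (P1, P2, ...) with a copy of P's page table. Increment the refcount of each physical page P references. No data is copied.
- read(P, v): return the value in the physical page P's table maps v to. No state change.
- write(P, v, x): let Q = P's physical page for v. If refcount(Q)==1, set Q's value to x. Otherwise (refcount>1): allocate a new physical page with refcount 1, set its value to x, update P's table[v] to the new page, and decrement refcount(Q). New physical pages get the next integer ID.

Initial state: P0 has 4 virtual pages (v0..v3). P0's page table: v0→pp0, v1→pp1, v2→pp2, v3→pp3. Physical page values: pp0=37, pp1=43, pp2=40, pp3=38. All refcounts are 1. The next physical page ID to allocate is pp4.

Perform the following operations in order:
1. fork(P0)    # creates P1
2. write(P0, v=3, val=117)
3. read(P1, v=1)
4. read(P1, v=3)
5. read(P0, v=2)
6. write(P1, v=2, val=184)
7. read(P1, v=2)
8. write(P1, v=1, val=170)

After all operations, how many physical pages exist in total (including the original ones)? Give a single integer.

Op 1: fork(P0) -> P1. 4 ppages; refcounts: pp0:2 pp1:2 pp2:2 pp3:2
Op 2: write(P0, v3, 117). refcount(pp3)=2>1 -> COPY to pp4. 5 ppages; refcounts: pp0:2 pp1:2 pp2:2 pp3:1 pp4:1
Op 3: read(P1, v1) -> 43. No state change.
Op 4: read(P1, v3) -> 38. No state change.
Op 5: read(P0, v2) -> 40. No state change.
Op 6: write(P1, v2, 184). refcount(pp2)=2>1 -> COPY to pp5. 6 ppages; refcounts: pp0:2 pp1:2 pp2:1 pp3:1 pp4:1 pp5:1
Op 7: read(P1, v2) -> 184. No state change.
Op 8: write(P1, v1, 170). refcount(pp1)=2>1 -> COPY to pp6. 7 ppages; refcounts: pp0:2 pp1:1 pp2:1 pp3:1 pp4:1 pp5:1 pp6:1

Answer: 7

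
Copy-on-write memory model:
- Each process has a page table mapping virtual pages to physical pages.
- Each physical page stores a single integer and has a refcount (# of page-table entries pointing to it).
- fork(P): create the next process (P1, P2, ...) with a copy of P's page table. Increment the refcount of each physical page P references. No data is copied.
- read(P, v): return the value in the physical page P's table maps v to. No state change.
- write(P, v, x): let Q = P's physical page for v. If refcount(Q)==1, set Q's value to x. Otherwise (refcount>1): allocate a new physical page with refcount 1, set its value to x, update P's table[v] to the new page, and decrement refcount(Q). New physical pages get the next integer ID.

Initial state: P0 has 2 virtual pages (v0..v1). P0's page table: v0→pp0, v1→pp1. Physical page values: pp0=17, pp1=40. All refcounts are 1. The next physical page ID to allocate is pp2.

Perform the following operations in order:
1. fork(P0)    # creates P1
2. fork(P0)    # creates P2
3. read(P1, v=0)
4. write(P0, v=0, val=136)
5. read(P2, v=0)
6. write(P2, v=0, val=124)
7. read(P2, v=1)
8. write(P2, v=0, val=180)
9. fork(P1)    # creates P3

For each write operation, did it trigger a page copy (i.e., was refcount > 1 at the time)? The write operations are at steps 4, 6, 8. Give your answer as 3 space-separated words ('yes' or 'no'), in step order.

Op 1: fork(P0) -> P1. 2 ppages; refcounts: pp0:2 pp1:2
Op 2: fork(P0) -> P2. 2 ppages; refcounts: pp0:3 pp1:3
Op 3: read(P1, v0) -> 17. No state change.
Op 4: write(P0, v0, 136). refcount(pp0)=3>1 -> COPY to pp2. 3 ppages; refcounts: pp0:2 pp1:3 pp2:1
Op 5: read(P2, v0) -> 17. No state change.
Op 6: write(P2, v0, 124). refcount(pp0)=2>1 -> COPY to pp3. 4 ppages; refcounts: pp0:1 pp1:3 pp2:1 pp3:1
Op 7: read(P2, v1) -> 40. No state change.
Op 8: write(P2, v0, 180). refcount(pp3)=1 -> write in place. 4 ppages; refcounts: pp0:1 pp1:3 pp2:1 pp3:1
Op 9: fork(P1) -> P3. 4 ppages; refcounts: pp0:2 pp1:4 pp2:1 pp3:1

yes yes no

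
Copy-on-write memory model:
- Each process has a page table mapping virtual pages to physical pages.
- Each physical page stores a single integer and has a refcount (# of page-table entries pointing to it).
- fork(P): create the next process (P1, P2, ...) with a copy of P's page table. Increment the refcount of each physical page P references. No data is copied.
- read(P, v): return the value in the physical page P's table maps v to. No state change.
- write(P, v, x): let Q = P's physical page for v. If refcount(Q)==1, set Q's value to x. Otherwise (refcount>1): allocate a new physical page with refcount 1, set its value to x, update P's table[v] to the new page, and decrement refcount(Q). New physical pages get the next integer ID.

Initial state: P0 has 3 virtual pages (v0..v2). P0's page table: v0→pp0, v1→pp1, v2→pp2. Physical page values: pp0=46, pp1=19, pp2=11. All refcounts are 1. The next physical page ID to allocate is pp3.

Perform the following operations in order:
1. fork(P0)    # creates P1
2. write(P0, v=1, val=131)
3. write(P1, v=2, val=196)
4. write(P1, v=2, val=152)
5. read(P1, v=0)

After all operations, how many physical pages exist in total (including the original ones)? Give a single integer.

Answer: 5

Derivation:
Op 1: fork(P0) -> P1. 3 ppages; refcounts: pp0:2 pp1:2 pp2:2
Op 2: write(P0, v1, 131). refcount(pp1)=2>1 -> COPY to pp3. 4 ppages; refcounts: pp0:2 pp1:1 pp2:2 pp3:1
Op 3: write(P1, v2, 196). refcount(pp2)=2>1 -> COPY to pp4. 5 ppages; refcounts: pp0:2 pp1:1 pp2:1 pp3:1 pp4:1
Op 4: write(P1, v2, 152). refcount(pp4)=1 -> write in place. 5 ppages; refcounts: pp0:2 pp1:1 pp2:1 pp3:1 pp4:1
Op 5: read(P1, v0) -> 46. No state change.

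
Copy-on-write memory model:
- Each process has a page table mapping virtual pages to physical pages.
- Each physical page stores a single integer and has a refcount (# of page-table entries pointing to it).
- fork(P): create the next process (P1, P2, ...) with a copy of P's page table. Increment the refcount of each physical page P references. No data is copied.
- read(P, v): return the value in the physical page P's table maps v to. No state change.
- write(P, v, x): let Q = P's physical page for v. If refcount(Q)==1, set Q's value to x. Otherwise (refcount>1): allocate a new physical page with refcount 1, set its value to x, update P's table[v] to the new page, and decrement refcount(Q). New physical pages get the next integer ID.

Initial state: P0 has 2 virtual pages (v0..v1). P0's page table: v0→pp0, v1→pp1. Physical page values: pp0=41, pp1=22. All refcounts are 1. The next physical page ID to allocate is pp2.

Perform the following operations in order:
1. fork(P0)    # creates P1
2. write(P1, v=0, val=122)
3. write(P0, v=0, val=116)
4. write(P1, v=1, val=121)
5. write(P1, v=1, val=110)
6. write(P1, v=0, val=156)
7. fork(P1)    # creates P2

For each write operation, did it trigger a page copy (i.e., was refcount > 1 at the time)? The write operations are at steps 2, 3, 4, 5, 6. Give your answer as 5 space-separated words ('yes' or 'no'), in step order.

Op 1: fork(P0) -> P1. 2 ppages; refcounts: pp0:2 pp1:2
Op 2: write(P1, v0, 122). refcount(pp0)=2>1 -> COPY to pp2. 3 ppages; refcounts: pp0:1 pp1:2 pp2:1
Op 3: write(P0, v0, 116). refcount(pp0)=1 -> write in place. 3 ppages; refcounts: pp0:1 pp1:2 pp2:1
Op 4: write(P1, v1, 121). refcount(pp1)=2>1 -> COPY to pp3. 4 ppages; refcounts: pp0:1 pp1:1 pp2:1 pp3:1
Op 5: write(P1, v1, 110). refcount(pp3)=1 -> write in place. 4 ppages; refcounts: pp0:1 pp1:1 pp2:1 pp3:1
Op 6: write(P1, v0, 156). refcount(pp2)=1 -> write in place. 4 ppages; refcounts: pp0:1 pp1:1 pp2:1 pp3:1
Op 7: fork(P1) -> P2. 4 ppages; refcounts: pp0:1 pp1:1 pp2:2 pp3:2

yes no yes no no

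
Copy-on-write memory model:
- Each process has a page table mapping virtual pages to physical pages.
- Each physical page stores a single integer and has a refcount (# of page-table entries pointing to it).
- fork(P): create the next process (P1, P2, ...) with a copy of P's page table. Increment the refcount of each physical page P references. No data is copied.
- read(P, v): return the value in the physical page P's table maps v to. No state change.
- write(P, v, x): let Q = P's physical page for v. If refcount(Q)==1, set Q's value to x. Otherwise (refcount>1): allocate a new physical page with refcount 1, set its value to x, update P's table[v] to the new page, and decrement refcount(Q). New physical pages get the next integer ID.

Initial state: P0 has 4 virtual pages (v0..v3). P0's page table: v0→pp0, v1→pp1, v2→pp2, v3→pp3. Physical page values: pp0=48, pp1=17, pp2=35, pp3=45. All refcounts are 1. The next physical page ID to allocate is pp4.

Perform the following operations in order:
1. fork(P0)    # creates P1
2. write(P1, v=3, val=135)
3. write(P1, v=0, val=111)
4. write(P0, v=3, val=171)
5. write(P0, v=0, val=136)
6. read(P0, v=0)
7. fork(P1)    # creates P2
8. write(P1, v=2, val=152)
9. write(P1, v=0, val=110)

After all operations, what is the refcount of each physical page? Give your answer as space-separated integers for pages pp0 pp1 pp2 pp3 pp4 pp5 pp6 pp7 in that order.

Answer: 1 3 2 1 2 1 1 1

Derivation:
Op 1: fork(P0) -> P1. 4 ppages; refcounts: pp0:2 pp1:2 pp2:2 pp3:2
Op 2: write(P1, v3, 135). refcount(pp3)=2>1 -> COPY to pp4. 5 ppages; refcounts: pp0:2 pp1:2 pp2:2 pp3:1 pp4:1
Op 3: write(P1, v0, 111). refcount(pp0)=2>1 -> COPY to pp5. 6 ppages; refcounts: pp0:1 pp1:2 pp2:2 pp3:1 pp4:1 pp5:1
Op 4: write(P0, v3, 171). refcount(pp3)=1 -> write in place. 6 ppages; refcounts: pp0:1 pp1:2 pp2:2 pp3:1 pp4:1 pp5:1
Op 5: write(P0, v0, 136). refcount(pp0)=1 -> write in place. 6 ppages; refcounts: pp0:1 pp1:2 pp2:2 pp3:1 pp4:1 pp5:1
Op 6: read(P0, v0) -> 136. No state change.
Op 7: fork(P1) -> P2. 6 ppages; refcounts: pp0:1 pp1:3 pp2:3 pp3:1 pp4:2 pp5:2
Op 8: write(P1, v2, 152). refcount(pp2)=3>1 -> COPY to pp6. 7 ppages; refcounts: pp0:1 pp1:3 pp2:2 pp3:1 pp4:2 pp5:2 pp6:1
Op 9: write(P1, v0, 110). refcount(pp5)=2>1 -> COPY to pp7. 8 ppages; refcounts: pp0:1 pp1:3 pp2:2 pp3:1 pp4:2 pp5:1 pp6:1 pp7:1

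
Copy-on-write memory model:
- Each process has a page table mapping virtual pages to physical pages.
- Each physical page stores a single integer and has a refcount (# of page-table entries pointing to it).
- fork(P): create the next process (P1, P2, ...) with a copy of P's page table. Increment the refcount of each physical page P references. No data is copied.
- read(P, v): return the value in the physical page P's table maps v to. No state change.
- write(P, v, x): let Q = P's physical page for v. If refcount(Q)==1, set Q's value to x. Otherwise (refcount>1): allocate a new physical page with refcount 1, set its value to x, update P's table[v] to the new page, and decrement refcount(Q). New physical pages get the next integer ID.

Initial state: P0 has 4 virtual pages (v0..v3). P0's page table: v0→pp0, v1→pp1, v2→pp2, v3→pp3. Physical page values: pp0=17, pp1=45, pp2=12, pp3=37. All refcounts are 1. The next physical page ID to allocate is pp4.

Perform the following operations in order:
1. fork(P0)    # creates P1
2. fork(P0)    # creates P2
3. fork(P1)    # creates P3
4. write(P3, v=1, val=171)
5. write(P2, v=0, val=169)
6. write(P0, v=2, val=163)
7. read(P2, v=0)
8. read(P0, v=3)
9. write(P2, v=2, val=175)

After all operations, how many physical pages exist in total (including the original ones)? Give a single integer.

Op 1: fork(P0) -> P1. 4 ppages; refcounts: pp0:2 pp1:2 pp2:2 pp3:2
Op 2: fork(P0) -> P2. 4 ppages; refcounts: pp0:3 pp1:3 pp2:3 pp3:3
Op 3: fork(P1) -> P3. 4 ppages; refcounts: pp0:4 pp1:4 pp2:4 pp3:4
Op 4: write(P3, v1, 171). refcount(pp1)=4>1 -> COPY to pp4. 5 ppages; refcounts: pp0:4 pp1:3 pp2:4 pp3:4 pp4:1
Op 5: write(P2, v0, 169). refcount(pp0)=4>1 -> COPY to pp5. 6 ppages; refcounts: pp0:3 pp1:3 pp2:4 pp3:4 pp4:1 pp5:1
Op 6: write(P0, v2, 163). refcount(pp2)=4>1 -> COPY to pp6. 7 ppages; refcounts: pp0:3 pp1:3 pp2:3 pp3:4 pp4:1 pp5:1 pp6:1
Op 7: read(P2, v0) -> 169. No state change.
Op 8: read(P0, v3) -> 37. No state change.
Op 9: write(P2, v2, 175). refcount(pp2)=3>1 -> COPY to pp7. 8 ppages; refcounts: pp0:3 pp1:3 pp2:2 pp3:4 pp4:1 pp5:1 pp6:1 pp7:1

Answer: 8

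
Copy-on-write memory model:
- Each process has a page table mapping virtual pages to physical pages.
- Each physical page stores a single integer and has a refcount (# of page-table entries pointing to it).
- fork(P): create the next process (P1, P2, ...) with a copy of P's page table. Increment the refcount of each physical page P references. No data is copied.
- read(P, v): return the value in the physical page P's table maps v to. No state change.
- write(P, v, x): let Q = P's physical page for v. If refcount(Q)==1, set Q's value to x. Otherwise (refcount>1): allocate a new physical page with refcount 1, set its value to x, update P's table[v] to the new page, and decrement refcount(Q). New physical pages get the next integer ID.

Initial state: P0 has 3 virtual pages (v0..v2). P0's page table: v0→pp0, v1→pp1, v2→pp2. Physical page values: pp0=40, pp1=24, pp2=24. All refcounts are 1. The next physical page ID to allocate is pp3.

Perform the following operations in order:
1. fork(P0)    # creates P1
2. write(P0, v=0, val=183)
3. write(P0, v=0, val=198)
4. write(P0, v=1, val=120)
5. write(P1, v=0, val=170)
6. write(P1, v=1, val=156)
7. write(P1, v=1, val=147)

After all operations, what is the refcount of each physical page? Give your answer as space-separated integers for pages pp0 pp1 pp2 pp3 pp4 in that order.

Op 1: fork(P0) -> P1. 3 ppages; refcounts: pp0:2 pp1:2 pp2:2
Op 2: write(P0, v0, 183). refcount(pp0)=2>1 -> COPY to pp3. 4 ppages; refcounts: pp0:1 pp1:2 pp2:2 pp3:1
Op 3: write(P0, v0, 198). refcount(pp3)=1 -> write in place. 4 ppages; refcounts: pp0:1 pp1:2 pp2:2 pp3:1
Op 4: write(P0, v1, 120). refcount(pp1)=2>1 -> COPY to pp4. 5 ppages; refcounts: pp0:1 pp1:1 pp2:2 pp3:1 pp4:1
Op 5: write(P1, v0, 170). refcount(pp0)=1 -> write in place. 5 ppages; refcounts: pp0:1 pp1:1 pp2:2 pp3:1 pp4:1
Op 6: write(P1, v1, 156). refcount(pp1)=1 -> write in place. 5 ppages; refcounts: pp0:1 pp1:1 pp2:2 pp3:1 pp4:1
Op 7: write(P1, v1, 147). refcount(pp1)=1 -> write in place. 5 ppages; refcounts: pp0:1 pp1:1 pp2:2 pp3:1 pp4:1

Answer: 1 1 2 1 1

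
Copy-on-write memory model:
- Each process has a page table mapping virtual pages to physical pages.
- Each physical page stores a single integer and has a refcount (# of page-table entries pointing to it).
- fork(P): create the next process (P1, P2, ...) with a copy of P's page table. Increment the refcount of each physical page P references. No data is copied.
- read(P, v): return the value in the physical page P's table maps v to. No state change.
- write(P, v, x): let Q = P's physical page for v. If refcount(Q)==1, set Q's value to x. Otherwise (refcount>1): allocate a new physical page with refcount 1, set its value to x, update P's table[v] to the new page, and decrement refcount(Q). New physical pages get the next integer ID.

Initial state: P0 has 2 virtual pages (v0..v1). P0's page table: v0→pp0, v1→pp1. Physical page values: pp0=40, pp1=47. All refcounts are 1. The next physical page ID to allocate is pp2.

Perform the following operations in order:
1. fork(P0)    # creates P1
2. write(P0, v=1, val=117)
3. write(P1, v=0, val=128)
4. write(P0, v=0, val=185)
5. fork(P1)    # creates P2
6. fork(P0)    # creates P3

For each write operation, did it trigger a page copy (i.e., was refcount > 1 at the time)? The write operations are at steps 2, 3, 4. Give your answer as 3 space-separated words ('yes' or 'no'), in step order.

Op 1: fork(P0) -> P1. 2 ppages; refcounts: pp0:2 pp1:2
Op 2: write(P0, v1, 117). refcount(pp1)=2>1 -> COPY to pp2. 3 ppages; refcounts: pp0:2 pp1:1 pp2:1
Op 3: write(P1, v0, 128). refcount(pp0)=2>1 -> COPY to pp3. 4 ppages; refcounts: pp0:1 pp1:1 pp2:1 pp3:1
Op 4: write(P0, v0, 185). refcount(pp0)=1 -> write in place. 4 ppages; refcounts: pp0:1 pp1:1 pp2:1 pp3:1
Op 5: fork(P1) -> P2. 4 ppages; refcounts: pp0:1 pp1:2 pp2:1 pp3:2
Op 6: fork(P0) -> P3. 4 ppages; refcounts: pp0:2 pp1:2 pp2:2 pp3:2

yes yes no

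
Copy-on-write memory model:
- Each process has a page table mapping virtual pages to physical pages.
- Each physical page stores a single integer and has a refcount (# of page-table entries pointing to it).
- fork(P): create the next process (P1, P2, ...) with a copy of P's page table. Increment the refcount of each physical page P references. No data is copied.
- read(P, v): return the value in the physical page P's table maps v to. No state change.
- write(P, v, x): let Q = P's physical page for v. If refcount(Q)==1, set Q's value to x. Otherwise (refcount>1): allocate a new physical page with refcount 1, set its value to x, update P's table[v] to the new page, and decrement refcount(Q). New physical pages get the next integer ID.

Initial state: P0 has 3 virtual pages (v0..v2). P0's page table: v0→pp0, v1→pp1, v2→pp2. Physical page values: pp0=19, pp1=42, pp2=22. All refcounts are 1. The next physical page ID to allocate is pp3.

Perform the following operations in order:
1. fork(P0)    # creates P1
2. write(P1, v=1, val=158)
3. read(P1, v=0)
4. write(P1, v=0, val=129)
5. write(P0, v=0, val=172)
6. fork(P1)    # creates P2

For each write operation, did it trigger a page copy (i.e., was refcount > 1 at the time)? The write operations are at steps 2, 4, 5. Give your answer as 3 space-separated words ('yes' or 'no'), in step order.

Op 1: fork(P0) -> P1. 3 ppages; refcounts: pp0:2 pp1:2 pp2:2
Op 2: write(P1, v1, 158). refcount(pp1)=2>1 -> COPY to pp3. 4 ppages; refcounts: pp0:2 pp1:1 pp2:2 pp3:1
Op 3: read(P1, v0) -> 19. No state change.
Op 4: write(P1, v0, 129). refcount(pp0)=2>1 -> COPY to pp4. 5 ppages; refcounts: pp0:1 pp1:1 pp2:2 pp3:1 pp4:1
Op 5: write(P0, v0, 172). refcount(pp0)=1 -> write in place. 5 ppages; refcounts: pp0:1 pp1:1 pp2:2 pp3:1 pp4:1
Op 6: fork(P1) -> P2. 5 ppages; refcounts: pp0:1 pp1:1 pp2:3 pp3:2 pp4:2

yes yes no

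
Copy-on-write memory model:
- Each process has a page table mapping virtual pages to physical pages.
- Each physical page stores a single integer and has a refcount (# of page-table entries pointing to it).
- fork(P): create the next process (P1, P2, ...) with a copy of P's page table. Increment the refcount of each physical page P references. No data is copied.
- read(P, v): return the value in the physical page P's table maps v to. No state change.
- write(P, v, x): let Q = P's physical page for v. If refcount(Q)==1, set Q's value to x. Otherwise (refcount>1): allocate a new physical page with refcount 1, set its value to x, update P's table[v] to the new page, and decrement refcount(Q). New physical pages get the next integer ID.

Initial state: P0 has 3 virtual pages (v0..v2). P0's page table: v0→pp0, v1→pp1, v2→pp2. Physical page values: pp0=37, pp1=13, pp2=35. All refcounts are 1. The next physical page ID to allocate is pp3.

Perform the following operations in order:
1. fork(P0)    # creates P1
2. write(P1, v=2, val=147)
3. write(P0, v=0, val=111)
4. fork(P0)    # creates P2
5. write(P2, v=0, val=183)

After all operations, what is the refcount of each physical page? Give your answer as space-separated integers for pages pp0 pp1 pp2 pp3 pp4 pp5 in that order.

Answer: 1 3 2 1 1 1

Derivation:
Op 1: fork(P0) -> P1. 3 ppages; refcounts: pp0:2 pp1:2 pp2:2
Op 2: write(P1, v2, 147). refcount(pp2)=2>1 -> COPY to pp3. 4 ppages; refcounts: pp0:2 pp1:2 pp2:1 pp3:1
Op 3: write(P0, v0, 111). refcount(pp0)=2>1 -> COPY to pp4. 5 ppages; refcounts: pp0:1 pp1:2 pp2:1 pp3:1 pp4:1
Op 4: fork(P0) -> P2. 5 ppages; refcounts: pp0:1 pp1:3 pp2:2 pp3:1 pp4:2
Op 5: write(P2, v0, 183). refcount(pp4)=2>1 -> COPY to pp5. 6 ppages; refcounts: pp0:1 pp1:3 pp2:2 pp3:1 pp4:1 pp5:1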